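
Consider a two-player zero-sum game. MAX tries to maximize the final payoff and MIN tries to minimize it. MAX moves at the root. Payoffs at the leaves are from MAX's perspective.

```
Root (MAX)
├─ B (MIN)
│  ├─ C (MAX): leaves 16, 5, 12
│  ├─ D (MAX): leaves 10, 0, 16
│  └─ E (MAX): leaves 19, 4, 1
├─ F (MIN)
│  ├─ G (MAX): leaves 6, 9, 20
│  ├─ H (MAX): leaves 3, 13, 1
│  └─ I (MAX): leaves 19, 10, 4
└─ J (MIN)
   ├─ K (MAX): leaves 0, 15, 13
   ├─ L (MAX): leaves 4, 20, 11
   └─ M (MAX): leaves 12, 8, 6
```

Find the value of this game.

16

C (MAX): max(16, 5, 12) = 16
D (MAX): max(10, 0, 16) = 16
E (MAX): max(19, 4, 1) = 19
B (MIN): min(16, 16, 19) = 16
G (MAX): max(6, 9, 20) = 20
H (MAX): max(3, 13, 1) = 13
I (MAX): max(19, 10, 4) = 19
F (MIN): min(20, 13, 19) = 13
K (MAX): max(0, 15, 13) = 15
L (MAX): max(4, 20, 11) = 20
M (MAX): max(12, 8, 6) = 12
J (MIN): min(15, 20, 12) = 12
Root (MAX): max(16, 13, 12) = 16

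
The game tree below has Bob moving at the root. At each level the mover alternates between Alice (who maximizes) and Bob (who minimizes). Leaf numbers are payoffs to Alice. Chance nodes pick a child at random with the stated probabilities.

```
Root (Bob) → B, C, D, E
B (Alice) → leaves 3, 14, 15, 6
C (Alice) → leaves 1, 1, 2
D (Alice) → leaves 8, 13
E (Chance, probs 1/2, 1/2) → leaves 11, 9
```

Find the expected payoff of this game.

B (Alice): max(3, 14, 15, 6) = 15
C (Alice): max(1, 1, 2) = 2
D (Alice): max(8, 13) = 13
E (Chance): 1/2·11 + 1/2·9 = 10
Root (Bob): min(15, 2, 13, 10) = 2

2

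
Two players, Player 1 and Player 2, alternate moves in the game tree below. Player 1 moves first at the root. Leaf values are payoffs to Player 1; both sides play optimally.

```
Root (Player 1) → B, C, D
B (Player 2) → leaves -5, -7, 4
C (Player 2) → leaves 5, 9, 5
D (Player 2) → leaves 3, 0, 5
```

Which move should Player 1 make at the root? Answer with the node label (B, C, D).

B (Player 2): min(-5, -7, 4) = -7
C (Player 2): min(5, 9, 5) = 5
D (Player 2): min(3, 0, 5) = 0
Root (Player 1): max(-7, 5, 0) = 5
Player 1 picks the child with the highest value: C (value 5).

C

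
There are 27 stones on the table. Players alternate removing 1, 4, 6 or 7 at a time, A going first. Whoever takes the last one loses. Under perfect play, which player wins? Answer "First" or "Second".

Positions where the player to move wins (W) vs loses (L):
i:   0  1  2  3  4  5  6  7  8  9 10 11 12 13 14 15 16 17 18 19 20 21 22 23 24 25 26 27
     W  L  W  L  W  W  L  W  W  W  W  L  W  W  L  W  L  W  W  L  W  W  W  W  L  W  W  L
Position 27 is L, so the second player wins.

Second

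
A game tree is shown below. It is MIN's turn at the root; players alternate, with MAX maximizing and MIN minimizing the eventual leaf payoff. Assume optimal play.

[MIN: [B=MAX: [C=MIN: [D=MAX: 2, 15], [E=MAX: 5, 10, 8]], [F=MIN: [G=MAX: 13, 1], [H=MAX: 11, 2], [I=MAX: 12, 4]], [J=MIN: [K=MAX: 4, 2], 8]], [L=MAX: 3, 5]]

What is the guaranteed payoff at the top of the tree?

D (MAX): max(2, 15) = 15
E (MAX): max(5, 10, 8) = 10
C (MIN): min(15, 10) = 10
G (MAX): max(13, 1) = 13
H (MAX): max(11, 2) = 11
I (MAX): max(12, 4) = 12
F (MIN): min(13, 11, 12) = 11
K (MAX): max(4, 2) = 4
J (MIN): min(4, 8) = 4
B (MAX): max(10, 11, 4) = 11
L (MAX): max(3, 5) = 5
Root (MIN): min(11, 5) = 5

5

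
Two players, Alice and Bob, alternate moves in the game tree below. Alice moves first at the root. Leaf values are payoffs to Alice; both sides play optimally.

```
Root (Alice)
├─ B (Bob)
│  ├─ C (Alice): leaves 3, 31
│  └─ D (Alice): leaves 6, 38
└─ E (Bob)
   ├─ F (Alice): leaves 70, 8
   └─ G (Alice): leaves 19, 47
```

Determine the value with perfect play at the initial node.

47

C (Alice): max(3, 31) = 31
D (Alice): max(6, 38) = 38
B (Bob): min(31, 38) = 31
F (Alice): max(70, 8) = 70
G (Alice): max(19, 47) = 47
E (Bob): min(70, 47) = 47
Root (Alice): max(31, 47) = 47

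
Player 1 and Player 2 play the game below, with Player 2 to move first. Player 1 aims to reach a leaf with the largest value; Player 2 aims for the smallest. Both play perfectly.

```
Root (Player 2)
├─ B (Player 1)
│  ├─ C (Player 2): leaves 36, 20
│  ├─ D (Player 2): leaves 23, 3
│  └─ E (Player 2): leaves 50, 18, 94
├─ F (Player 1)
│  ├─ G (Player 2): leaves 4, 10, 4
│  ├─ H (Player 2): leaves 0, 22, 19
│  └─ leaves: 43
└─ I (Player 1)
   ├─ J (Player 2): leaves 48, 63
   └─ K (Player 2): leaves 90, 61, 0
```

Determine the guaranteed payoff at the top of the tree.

C (Player 2): min(36, 20) = 20
D (Player 2): min(23, 3) = 3
E (Player 2): min(50, 18, 94) = 18
B (Player 1): max(20, 3, 18) = 20
G (Player 2): min(4, 10, 4) = 4
H (Player 2): min(0, 22, 19) = 0
F (Player 1): max(4, 0, 43) = 43
J (Player 2): min(48, 63) = 48
K (Player 2): min(90, 61, 0) = 0
I (Player 1): max(48, 0) = 48
Root (Player 2): min(20, 43, 48) = 20

20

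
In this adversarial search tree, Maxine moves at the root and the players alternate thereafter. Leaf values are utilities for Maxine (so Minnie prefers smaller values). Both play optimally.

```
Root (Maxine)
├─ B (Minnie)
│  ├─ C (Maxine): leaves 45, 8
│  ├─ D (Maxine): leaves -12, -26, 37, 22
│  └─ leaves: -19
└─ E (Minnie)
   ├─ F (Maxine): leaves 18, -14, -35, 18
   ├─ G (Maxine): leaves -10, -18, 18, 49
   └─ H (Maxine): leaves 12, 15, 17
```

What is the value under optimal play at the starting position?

C (Maxine): max(45, 8) = 45
D (Maxine): max(-12, -26, 37, 22) = 37
B (Minnie): min(45, 37, -19) = -19
F (Maxine): max(18, -14, -35, 18) = 18
G (Maxine): max(-10, -18, 18, 49) = 49
H (Maxine): max(12, 15, 17) = 17
E (Minnie): min(18, 49, 17) = 17
Root (Maxine): max(-19, 17) = 17

17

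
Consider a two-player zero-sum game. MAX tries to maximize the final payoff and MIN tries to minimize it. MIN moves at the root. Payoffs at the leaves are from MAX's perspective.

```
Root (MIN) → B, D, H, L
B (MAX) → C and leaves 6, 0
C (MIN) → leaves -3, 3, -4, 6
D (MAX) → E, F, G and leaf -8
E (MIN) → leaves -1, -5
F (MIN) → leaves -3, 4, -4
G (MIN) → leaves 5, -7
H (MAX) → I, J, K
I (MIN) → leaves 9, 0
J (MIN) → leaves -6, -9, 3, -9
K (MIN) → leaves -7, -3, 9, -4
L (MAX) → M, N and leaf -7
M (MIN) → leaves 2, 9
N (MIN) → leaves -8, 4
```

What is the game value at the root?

C (MIN): min(-3, 3, -4, 6) = -4
B (MAX): max(-4, 6, 0) = 6
E (MIN): min(-1, -5) = -5
F (MIN): min(-3, 4, -4) = -4
G (MIN): min(5, -7) = -7
D (MAX): max(-5, -4, -7, -8) = -4
I (MIN): min(9, 0) = 0
J (MIN): min(-6, -9, 3, -9) = -9
K (MIN): min(-7, -3, 9, -4) = -7
H (MAX): max(0, -9, -7) = 0
M (MIN): min(2, 9) = 2
N (MIN): min(-8, 4) = -8
L (MAX): max(2, -8, -7) = 2
Root (MIN): min(6, -4, 0, 2) = -4

-4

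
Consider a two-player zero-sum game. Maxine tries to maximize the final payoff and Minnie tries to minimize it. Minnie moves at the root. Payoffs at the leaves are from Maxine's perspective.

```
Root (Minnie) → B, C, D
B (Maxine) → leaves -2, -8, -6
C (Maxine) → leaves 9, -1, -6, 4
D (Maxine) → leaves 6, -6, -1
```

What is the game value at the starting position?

-2

B (Maxine): max(-2, -8, -6) = -2
C (Maxine): max(9, -1, -6, 4) = 9
D (Maxine): max(6, -6, -1) = 6
Root (Minnie): min(-2, 9, 6) = -2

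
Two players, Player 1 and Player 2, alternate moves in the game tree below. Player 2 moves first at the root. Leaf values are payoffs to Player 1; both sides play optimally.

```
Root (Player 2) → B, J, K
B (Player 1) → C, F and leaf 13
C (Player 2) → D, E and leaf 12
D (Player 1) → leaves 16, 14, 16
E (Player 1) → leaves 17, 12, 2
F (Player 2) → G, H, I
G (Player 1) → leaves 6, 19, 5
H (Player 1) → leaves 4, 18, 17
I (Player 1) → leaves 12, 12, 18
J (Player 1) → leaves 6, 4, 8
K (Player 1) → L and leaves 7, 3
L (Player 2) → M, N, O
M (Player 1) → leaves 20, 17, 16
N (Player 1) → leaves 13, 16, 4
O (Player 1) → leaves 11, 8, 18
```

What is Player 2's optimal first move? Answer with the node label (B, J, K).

D (Player 1): max(16, 14, 16) = 16
E (Player 1): max(17, 12, 2) = 17
C (Player 2): min(16, 17, 12) = 12
G (Player 1): max(6, 19, 5) = 19
H (Player 1): max(4, 18, 17) = 18
I (Player 1): max(12, 12, 18) = 18
F (Player 2): min(19, 18, 18) = 18
B (Player 1): max(12, 18, 13) = 18
J (Player 1): max(6, 4, 8) = 8
M (Player 1): max(20, 17, 16) = 20
N (Player 1): max(13, 16, 4) = 16
O (Player 1): max(11, 8, 18) = 18
L (Player 2): min(20, 16, 18) = 16
K (Player 1): max(16, 7, 3) = 16
Root (Player 2): min(18, 8, 16) = 8
Player 2 picks the child with the lowest value: J (value 8).

J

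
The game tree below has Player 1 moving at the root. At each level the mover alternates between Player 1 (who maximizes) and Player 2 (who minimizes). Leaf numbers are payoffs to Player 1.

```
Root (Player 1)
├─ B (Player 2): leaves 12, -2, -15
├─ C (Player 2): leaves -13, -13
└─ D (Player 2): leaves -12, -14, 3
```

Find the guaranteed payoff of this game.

-13

B (Player 2): min(12, -2, -15) = -15
C (Player 2): min(-13, -13) = -13
D (Player 2): min(-12, -14, 3) = -14
Root (Player 1): max(-15, -13, -14) = -13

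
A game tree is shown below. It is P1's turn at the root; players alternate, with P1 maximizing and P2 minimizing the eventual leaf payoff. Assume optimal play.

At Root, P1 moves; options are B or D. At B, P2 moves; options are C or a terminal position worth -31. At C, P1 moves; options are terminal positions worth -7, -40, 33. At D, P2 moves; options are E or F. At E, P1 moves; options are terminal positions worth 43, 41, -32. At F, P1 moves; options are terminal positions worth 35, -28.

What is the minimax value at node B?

-31

C: max(-7, -40, 33) = 33
B: min(33, -31) = -31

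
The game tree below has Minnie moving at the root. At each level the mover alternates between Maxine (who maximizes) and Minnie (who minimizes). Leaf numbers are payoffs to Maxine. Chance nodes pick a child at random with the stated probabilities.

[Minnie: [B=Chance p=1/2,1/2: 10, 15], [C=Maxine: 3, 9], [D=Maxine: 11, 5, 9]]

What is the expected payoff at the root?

9

B (Chance): 1/2·10 + 1/2·15 = 12.5
C (Maxine): max(3, 9) = 9
D (Maxine): max(11, 5, 9) = 11
Root (Minnie): min(12.5, 9, 11) = 9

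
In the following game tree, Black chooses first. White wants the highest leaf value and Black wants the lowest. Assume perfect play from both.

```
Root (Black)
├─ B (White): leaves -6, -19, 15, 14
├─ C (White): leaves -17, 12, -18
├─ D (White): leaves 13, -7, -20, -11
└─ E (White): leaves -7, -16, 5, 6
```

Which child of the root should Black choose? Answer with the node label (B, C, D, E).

B (White): max(-6, -19, 15, 14) = 15
C (White): max(-17, 12, -18) = 12
D (White): max(13, -7, -20, -11) = 13
E (White): max(-7, -16, 5, 6) = 6
Root (Black): min(15, 12, 13, 6) = 6
Black picks the child with the lowest value: E (value 6).

E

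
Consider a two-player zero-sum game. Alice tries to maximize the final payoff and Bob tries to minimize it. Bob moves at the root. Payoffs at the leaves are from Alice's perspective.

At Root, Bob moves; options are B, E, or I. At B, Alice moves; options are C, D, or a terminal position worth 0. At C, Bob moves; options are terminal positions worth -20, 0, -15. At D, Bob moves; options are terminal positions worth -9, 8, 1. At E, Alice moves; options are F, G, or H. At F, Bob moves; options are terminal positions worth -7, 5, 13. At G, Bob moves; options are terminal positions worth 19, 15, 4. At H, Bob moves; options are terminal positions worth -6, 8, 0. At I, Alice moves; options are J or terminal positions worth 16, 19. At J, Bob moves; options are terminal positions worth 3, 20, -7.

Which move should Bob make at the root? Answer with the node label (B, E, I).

B

C (Bob): min(-20, 0, -15) = -20
D (Bob): min(-9, 8, 1) = -9
B (Alice): max(-20, -9, 0) = 0
F (Bob): min(-7, 5, 13) = -7
G (Bob): min(19, 15, 4) = 4
H (Bob): min(-6, 8, 0) = -6
E (Alice): max(-7, 4, -6) = 4
J (Bob): min(3, 20, -7) = -7
I (Alice): max(-7, 16, 19) = 19
Root (Bob): min(0, 4, 19) = 0
Bob picks the child with the lowest value: B (value 0).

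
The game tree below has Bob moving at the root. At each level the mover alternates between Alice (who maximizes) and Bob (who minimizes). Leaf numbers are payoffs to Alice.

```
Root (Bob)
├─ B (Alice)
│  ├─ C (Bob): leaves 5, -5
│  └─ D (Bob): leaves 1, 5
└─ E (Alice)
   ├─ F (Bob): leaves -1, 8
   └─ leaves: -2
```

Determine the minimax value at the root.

-1

C (Bob): min(5, -5) = -5
D (Bob): min(1, 5) = 1
B (Alice): max(-5, 1) = 1
F (Bob): min(-1, 8) = -1
E (Alice): max(-1, -2) = -1
Root (Bob): min(1, -1) = -1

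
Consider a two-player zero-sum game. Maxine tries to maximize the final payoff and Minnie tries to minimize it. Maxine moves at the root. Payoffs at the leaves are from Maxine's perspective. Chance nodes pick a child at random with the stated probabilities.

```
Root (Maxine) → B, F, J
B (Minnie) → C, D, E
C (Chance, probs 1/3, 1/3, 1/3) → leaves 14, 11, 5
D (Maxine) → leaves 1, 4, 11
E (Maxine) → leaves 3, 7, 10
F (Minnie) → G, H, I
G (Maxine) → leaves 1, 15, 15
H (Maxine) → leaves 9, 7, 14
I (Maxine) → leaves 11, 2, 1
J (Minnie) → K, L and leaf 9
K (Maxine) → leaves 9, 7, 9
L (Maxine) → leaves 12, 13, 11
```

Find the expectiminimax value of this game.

11

C (Chance): 1/3·14 + 1/3·11 + 1/3·5 = 10
D (Maxine): max(1, 4, 11) = 11
E (Maxine): max(3, 7, 10) = 10
B (Minnie): min(10, 11, 10) = 10
G (Maxine): max(1, 15, 15) = 15
H (Maxine): max(9, 7, 14) = 14
I (Maxine): max(11, 2, 1) = 11
F (Minnie): min(15, 14, 11) = 11
K (Maxine): max(9, 7, 9) = 9
L (Maxine): max(12, 13, 11) = 13
J (Minnie): min(9, 13, 9) = 9
Root (Maxine): max(10, 11, 9) = 11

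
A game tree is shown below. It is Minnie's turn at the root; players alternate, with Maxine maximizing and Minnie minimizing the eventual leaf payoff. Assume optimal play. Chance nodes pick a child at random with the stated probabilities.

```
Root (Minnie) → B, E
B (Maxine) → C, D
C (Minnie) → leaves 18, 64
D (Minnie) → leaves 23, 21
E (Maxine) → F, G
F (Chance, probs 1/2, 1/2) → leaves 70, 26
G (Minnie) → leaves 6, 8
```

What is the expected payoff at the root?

21

C (Minnie): min(18, 64) = 18
D (Minnie): min(23, 21) = 21
B (Maxine): max(18, 21) = 21
F (Chance): 1/2·70 + 1/2·26 = 48
G (Minnie): min(6, 8) = 6
E (Maxine): max(48, 6) = 48
Root (Minnie): min(21, 48) = 21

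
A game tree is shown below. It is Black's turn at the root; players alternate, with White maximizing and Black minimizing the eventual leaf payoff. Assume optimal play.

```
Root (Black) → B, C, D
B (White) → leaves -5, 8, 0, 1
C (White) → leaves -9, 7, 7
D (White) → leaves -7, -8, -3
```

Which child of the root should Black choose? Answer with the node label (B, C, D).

D

B (White): max(-5, 8, 0, 1) = 8
C (White): max(-9, 7, 7) = 7
D (White): max(-7, -8, -3) = -3
Root (Black): min(8, 7, -3) = -3
Black picks the child with the lowest value: D (value -3).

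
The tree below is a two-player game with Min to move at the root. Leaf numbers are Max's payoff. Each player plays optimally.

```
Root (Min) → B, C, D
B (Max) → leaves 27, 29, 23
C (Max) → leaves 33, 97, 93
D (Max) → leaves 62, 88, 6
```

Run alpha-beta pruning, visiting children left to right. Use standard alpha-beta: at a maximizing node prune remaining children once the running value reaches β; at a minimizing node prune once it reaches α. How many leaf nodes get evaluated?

5

B [α=-∞,β=+∞]: v=29
C [α=-∞,β=29]: v=33 after child 1 ≥ β → β-cutoff, skip 2
D [α=-∞,β=29]: v=62 after child 1 ≥ β → β-cutoff, skip 2
Root [α=-∞,β=+∞]: v=29
Leaves evaluated: 5 of 9.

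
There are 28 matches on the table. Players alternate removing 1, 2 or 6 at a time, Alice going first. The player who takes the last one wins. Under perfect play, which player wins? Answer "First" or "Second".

Second

i:   0  1  2  3  4  5  6  7  8  9 10 11 12 13 14 15 16 17 18 19 20 21 22 23 24 25 26 27 28
     L  W  W  L  W  W  W  L  W  W  L  W  W  W  L  W  W  L  W  W  W  L  W  W  L  W  W  W  L
Position 28 is L, so the second player wins.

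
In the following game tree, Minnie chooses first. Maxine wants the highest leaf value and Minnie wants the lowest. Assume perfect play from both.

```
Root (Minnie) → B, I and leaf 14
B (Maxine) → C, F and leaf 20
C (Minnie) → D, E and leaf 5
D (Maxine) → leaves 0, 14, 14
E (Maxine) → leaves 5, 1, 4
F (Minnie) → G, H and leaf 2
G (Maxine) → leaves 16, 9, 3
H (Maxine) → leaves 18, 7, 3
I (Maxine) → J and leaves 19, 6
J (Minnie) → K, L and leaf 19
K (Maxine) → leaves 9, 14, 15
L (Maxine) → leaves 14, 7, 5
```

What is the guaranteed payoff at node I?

19

K: max(9, 14, 15) = 15
L: max(14, 7, 5) = 14
J: min(15, 14, 19) = 14
I: max(14, 19, 6) = 19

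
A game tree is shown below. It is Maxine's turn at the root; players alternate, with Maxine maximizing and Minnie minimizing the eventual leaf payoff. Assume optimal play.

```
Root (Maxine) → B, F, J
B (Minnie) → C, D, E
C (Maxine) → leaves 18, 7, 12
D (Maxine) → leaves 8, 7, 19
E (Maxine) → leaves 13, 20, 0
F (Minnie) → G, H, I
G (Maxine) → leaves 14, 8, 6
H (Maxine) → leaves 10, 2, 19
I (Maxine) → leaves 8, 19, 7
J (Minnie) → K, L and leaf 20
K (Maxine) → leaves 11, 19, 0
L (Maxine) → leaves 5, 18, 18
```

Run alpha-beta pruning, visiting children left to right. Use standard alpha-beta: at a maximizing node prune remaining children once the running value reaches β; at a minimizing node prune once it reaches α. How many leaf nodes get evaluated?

17

C [α=-∞,β=+∞]: v=18
D [α=-∞,β=18]: v=19
E [α=-∞,β=18]: v=20 after child 2 ≥ β → β-cutoff, skip 1
B [α=-∞,β=+∞]: v=18
G [α=18,β=+∞]: v=14
F [α=18,β=+∞]: v=14 after child 1 ≤ α → α-cutoff, skip 2
K [α=18,β=+∞]: v=19
L [α=18,β=19]: v=18
J [α=18,β=+∞]: v=18 after child 2 ≤ α → α-cutoff, skip 1
Root [α=-∞,β=+∞]: v=18
Leaves evaluated: 17 of 25.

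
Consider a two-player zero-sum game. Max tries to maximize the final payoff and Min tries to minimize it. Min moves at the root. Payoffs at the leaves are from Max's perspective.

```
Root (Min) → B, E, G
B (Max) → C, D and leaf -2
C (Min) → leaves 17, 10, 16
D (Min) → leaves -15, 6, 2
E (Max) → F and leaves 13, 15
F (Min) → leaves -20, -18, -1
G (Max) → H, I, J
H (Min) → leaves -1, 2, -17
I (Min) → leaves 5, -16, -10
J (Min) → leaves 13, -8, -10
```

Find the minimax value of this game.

-10

C (Min): min(17, 10, 16) = 10
D (Min): min(-15, 6, 2) = -15
B (Max): max(10, -15, -2) = 10
F (Min): min(-20, -18, -1) = -20
E (Max): max(-20, 13, 15) = 15
H (Min): min(-1, 2, -17) = -17
I (Min): min(5, -16, -10) = -16
J (Min): min(13, -8, -10) = -10
G (Max): max(-17, -16, -10) = -10
Root (Min): min(10, 15, -10) = -10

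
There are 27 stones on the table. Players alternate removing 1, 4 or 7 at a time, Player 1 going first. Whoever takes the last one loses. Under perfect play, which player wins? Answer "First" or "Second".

Mark each pile size as W (mover wins) or L (mover loses):
i:   0  1  2  3  4  5  6  7  8  9 10 11 12 13 14 15 16 17 18 19 20 21 22 23 24 25 26 27
     W  L  W  L  W  W  L  W  W  L  W  L  W  W  L  W  W  L  W  L  W  W  L  W  W  L  W  L
Position 27 is L, so the second player wins.

Second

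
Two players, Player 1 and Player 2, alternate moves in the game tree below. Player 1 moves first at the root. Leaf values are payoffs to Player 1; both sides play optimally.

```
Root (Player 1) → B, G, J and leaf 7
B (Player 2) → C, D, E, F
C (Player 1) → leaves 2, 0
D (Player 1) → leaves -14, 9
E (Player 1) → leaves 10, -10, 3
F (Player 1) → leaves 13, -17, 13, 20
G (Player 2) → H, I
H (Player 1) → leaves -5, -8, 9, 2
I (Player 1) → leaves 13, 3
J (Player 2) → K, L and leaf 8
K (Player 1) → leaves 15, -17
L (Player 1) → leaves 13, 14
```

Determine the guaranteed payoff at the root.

C (Player 1): max(2, 0) = 2
D (Player 1): max(-14, 9) = 9
E (Player 1): max(10, -10, 3) = 10
F (Player 1): max(13, -17, 13, 20) = 20
B (Player 2): min(2, 9, 10, 20) = 2
H (Player 1): max(-5, -8, 9, 2) = 9
I (Player 1): max(13, 3) = 13
G (Player 2): min(9, 13) = 9
K (Player 1): max(15, -17) = 15
L (Player 1): max(13, 14) = 14
J (Player 2): min(15, 14, 8) = 8
Root (Player 1): max(2, 9, 8, 7) = 9

9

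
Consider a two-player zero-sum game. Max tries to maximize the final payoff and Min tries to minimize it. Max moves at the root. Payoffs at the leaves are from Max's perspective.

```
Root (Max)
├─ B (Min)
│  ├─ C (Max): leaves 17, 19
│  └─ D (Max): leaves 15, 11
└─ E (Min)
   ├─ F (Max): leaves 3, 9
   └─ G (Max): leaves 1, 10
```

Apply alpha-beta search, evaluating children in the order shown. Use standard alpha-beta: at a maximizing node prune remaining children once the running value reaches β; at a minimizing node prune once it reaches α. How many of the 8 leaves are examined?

6

C [α=-∞,β=+∞]: v=19
D [α=-∞,β=19]: v=15
B [α=-∞,β=+∞]: v=15
F [α=15,β=+∞]: v=9
E [α=15,β=+∞]: v=9 after child 1 ≤ α → α-cutoff, skip 1
Root [α=-∞,β=+∞]: v=15
Leaves evaluated: 6 of 8.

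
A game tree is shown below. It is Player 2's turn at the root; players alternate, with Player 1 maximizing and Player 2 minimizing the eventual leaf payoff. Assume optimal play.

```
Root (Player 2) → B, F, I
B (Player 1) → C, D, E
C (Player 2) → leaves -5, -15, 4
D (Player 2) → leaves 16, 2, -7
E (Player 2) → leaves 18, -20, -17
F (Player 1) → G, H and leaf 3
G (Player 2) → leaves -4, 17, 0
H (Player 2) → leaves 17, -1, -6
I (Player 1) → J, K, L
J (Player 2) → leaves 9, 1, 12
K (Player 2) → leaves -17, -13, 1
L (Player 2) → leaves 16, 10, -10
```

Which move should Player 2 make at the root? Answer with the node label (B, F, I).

C (Player 2): min(-5, -15, 4) = -15
D (Player 2): min(16, 2, -7) = -7
E (Player 2): min(18, -20, -17) = -20
B (Player 1): max(-15, -7, -20) = -7
G (Player 2): min(-4, 17, 0) = -4
H (Player 2): min(17, -1, -6) = -6
F (Player 1): max(-4, -6, 3) = 3
J (Player 2): min(9, 1, 12) = 1
K (Player 2): min(-17, -13, 1) = -17
L (Player 2): min(16, 10, -10) = -10
I (Player 1): max(1, -17, -10) = 1
Root (Player 2): min(-7, 3, 1) = -7
Player 2 picks the child with the lowest value: B (value -7).

B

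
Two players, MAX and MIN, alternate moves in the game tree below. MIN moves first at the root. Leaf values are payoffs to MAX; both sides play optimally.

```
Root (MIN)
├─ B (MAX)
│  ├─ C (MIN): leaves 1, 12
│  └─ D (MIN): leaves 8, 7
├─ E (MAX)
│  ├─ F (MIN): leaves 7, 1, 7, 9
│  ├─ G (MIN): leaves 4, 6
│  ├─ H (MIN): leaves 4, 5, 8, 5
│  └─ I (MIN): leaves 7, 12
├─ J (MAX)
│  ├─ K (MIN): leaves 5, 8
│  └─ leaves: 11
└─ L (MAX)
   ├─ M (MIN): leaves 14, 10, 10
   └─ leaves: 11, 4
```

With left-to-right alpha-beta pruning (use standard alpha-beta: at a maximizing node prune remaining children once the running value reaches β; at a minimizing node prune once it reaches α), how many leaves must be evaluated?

C [α=-∞,β=+∞]: v=1
D [α=1,β=+∞]: v=7
B [α=-∞,β=+∞]: v=7
F [α=-∞,β=7]: v=1
G [α=1,β=7]: v=4
H [α=4,β=7]: v=4 after child 1 ≤ α → α-cutoff, skip 3
I [α=4,β=7]: v=7
E [α=-∞,β=7]: v=7
K [α=-∞,β=7]: v=5
J [α=-∞,β=7]: v=11
M [α=-∞,β=7]: v=10
L [α=-∞,β=7]: v=10 after child 1 ≥ β → β-cutoff, skip 2
Root [α=-∞,β=+∞]: v=7
Leaves evaluated: 19 of 24.

19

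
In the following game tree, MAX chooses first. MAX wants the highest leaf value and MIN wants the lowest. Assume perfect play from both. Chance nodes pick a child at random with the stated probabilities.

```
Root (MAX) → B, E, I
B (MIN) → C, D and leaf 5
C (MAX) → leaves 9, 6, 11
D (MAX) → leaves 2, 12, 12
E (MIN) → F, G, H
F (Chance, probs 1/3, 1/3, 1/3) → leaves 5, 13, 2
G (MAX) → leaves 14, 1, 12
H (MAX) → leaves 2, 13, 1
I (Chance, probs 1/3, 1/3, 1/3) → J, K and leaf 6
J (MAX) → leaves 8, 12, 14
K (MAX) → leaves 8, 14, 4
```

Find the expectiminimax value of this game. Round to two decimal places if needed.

C (MAX): max(9, 6, 11) = 11
D (MAX): max(2, 12, 12) = 12
B (MIN): min(11, 12, 5) = 5
F (Chance): 1/3·5 + 1/3·13 + 1/3·2 = 6.67
G (MAX): max(14, 1, 12) = 14
H (MAX): max(2, 13, 1) = 13
E (MIN): min(6.67, 14, 13) = 6.67
J (MAX): max(8, 12, 14) = 14
K (MAX): max(8, 14, 4) = 14
I (Chance): 1/3·14 + 1/3·14 + 1/3·6 = 11.33
Root (MAX): max(5, 6.67, 11.33) = 11.33

11.33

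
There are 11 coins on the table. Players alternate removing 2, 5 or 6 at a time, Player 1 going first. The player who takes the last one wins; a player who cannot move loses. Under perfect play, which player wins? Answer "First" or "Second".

Compute winning (W) and losing (L) positions by backward induction:
i:   0  1  2  3  4  5  6  7  8  9 10 11
     L  L  W  W  L  W  W  W  L  W  W  L
Position 11 is L, so the second player wins.

Second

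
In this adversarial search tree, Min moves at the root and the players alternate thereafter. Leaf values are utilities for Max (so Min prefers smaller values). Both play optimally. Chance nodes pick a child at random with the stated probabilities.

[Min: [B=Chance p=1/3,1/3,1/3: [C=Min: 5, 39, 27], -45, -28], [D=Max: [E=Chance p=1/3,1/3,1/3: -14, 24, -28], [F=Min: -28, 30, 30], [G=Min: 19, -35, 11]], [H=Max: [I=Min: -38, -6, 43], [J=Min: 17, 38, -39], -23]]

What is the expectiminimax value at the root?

-23

C (Min): min(5, 39, 27) = 5
B (Chance): 1/3·5 + 1/3·-45 + 1/3·-28 = -22.67
E (Chance): 1/3·-14 + 1/3·24 + 1/3·-28 = -6
F (Min): min(-28, 30, 30) = -28
G (Min): min(19, -35, 11) = -35
D (Max): max(-6, -28, -35) = -6
I (Min): min(-38, -6, 43) = -38
J (Min): min(17, 38, -39) = -39
H (Max): max(-38, -39, -23) = -23
Root (Min): min(-22.67, -6, -23) = -23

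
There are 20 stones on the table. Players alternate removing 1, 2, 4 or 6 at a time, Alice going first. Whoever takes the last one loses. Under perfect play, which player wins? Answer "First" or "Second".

Second

W/L table (W = player to move can force a win):
i:   0  1  2  3  4  5  6  7  8  9 10 11 12 13 14 15 16 17 18 19 20
     W  L  W  W  L  W  W  W  W  L  W  W  L  W  W  W  W  L  W  W  L
Position 20 is L, so the second player wins.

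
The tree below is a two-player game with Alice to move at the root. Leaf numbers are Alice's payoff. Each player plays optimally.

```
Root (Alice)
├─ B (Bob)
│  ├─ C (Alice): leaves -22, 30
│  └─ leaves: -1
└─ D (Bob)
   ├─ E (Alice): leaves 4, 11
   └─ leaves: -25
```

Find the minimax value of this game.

-1

C (Alice): max(-22, 30) = 30
B (Bob): min(30, -1) = -1
E (Alice): max(4, 11) = 11
D (Bob): min(11, -25) = -25
Root (Alice): max(-1, -25) = -1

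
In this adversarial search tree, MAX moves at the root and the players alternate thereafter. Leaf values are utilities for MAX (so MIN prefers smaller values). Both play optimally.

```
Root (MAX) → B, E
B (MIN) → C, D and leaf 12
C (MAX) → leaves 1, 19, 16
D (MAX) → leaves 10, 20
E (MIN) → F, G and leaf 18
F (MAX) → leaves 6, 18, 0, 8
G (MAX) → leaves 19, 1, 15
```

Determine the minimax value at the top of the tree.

18

C (MAX): max(1, 19, 16) = 19
D (MAX): max(10, 20) = 20
B (MIN): min(19, 20, 12) = 12
F (MAX): max(6, 18, 0, 8) = 18
G (MAX): max(19, 1, 15) = 19
E (MIN): min(18, 19, 18) = 18
Root (MAX): max(12, 18) = 18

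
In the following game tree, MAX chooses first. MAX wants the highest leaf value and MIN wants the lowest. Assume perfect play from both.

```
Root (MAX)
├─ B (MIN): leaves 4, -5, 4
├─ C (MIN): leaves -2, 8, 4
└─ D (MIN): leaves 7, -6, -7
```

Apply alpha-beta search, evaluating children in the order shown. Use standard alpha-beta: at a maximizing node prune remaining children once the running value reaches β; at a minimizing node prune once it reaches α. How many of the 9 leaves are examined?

B [α=-∞,β=+∞]: v=-5
C [α=-5,β=+∞]: v=-2
D [α=-2,β=+∞]: v=-6 after child 2 ≤ α → α-cutoff, skip 1
Root [α=-∞,β=+∞]: v=-2
Leaves evaluated: 8 of 9.

8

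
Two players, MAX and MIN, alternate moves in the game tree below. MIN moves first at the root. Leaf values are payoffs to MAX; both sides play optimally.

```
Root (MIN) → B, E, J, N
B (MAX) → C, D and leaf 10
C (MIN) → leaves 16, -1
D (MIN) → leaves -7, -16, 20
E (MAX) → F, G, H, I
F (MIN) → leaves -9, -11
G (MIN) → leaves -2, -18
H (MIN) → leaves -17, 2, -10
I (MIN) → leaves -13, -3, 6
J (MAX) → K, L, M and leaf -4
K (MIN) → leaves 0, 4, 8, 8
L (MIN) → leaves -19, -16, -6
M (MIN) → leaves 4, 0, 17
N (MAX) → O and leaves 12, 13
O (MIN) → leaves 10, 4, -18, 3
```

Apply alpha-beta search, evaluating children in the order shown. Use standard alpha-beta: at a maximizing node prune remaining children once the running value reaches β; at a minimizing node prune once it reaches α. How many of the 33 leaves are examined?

C [α=-∞,β=+∞]: v=-1
D [α=-1,β=+∞]: v=-7 after child 1 ≤ α → α-cutoff, skip 2
B [α=-∞,β=+∞]: v=10
F [α=-∞,β=10]: v=-11
G [α=-11,β=10]: v=-18
H [α=-11,β=10]: v=-17 after child 1 ≤ α → α-cutoff, skip 2
I [α=-11,β=10]: v=-13 after child 1 ≤ α → α-cutoff, skip 2
E [α=-∞,β=10]: v=-11
K [α=-∞,β=-11]: v=0
J [α=-∞,β=-11]: v=0 after child 1 ≥ β → β-cutoff, skip 3
O [α=-∞,β=-11]: v=-18
N [α=-∞,β=-11]: v=12 after child 2 ≥ β → β-cutoff, skip 1
Root [α=-∞,β=+∞]: v=-11
Leaves evaluated: 19 of 33.

19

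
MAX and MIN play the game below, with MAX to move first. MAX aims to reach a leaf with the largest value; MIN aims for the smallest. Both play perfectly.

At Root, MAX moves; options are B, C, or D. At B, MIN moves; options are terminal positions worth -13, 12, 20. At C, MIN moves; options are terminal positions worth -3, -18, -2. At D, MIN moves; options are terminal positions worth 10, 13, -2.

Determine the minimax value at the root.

B (MIN): min(-13, 12, 20) = -13
C (MIN): min(-3, -18, -2) = -18
D (MIN): min(10, 13, -2) = -2
Root (MAX): max(-13, -18, -2) = -2

-2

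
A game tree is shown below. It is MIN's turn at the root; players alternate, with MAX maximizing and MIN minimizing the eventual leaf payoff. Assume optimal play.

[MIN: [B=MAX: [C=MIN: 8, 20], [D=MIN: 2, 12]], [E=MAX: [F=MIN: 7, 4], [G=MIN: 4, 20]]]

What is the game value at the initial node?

C (MIN): min(8, 20) = 8
D (MIN): min(2, 12) = 2
B (MAX): max(8, 2) = 8
F (MIN): min(7, 4) = 4
G (MIN): min(4, 20) = 4
E (MAX): max(4, 4) = 4
Root (MIN): min(8, 4) = 4

4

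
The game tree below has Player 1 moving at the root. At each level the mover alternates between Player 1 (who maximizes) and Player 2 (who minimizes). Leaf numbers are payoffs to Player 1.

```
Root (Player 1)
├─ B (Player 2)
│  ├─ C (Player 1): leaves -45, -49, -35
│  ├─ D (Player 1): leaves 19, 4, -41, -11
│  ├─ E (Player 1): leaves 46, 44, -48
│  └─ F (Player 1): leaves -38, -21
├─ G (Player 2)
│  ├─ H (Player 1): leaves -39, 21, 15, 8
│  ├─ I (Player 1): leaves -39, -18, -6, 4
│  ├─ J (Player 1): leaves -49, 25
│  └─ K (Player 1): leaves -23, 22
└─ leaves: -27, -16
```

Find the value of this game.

4

C (Player 1): max(-45, -49, -35) = -35
D (Player 1): max(19, 4, -41, -11) = 19
E (Player 1): max(46, 44, -48) = 46
F (Player 1): max(-38, -21) = -21
B (Player 2): min(-35, 19, 46, -21) = -35
H (Player 1): max(-39, 21, 15, 8) = 21
I (Player 1): max(-39, -18, -6, 4) = 4
J (Player 1): max(-49, 25) = 25
K (Player 1): max(-23, 22) = 22
G (Player 2): min(21, 4, 25, 22) = 4
Root (Player 1): max(-35, 4, -27, -16) = 4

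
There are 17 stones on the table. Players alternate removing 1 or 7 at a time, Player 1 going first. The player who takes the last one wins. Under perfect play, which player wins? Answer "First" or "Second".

W/L table (W = player to move can force a win):
i:   0  1  2  3  4  5  6  7  8  9 10 11 12 13 14 15 16 17
     L  W  L  W  L  W  L  W  L  W  L  W  L  W  L  W  L  W
Position 17 is W, so the first player wins.

First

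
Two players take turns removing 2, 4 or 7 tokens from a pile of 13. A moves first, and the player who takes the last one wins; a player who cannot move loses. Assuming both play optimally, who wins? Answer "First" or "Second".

First

Compute winning (W) and losing (L) positions by backward induction:
i:   0  1  2  3  4  5  6  7  8  9 10 11 12 13
     L  L  W  W  W  W  L  W  W  L  W  W  L  W
Position 13 is W, so the first player wins.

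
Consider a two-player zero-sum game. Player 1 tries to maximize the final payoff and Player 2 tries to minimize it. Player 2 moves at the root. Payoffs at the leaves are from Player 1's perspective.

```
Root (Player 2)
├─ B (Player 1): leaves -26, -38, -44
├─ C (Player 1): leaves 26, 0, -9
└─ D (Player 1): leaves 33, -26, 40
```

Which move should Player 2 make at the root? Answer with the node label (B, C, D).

B (Player 1): max(-26, -38, -44) = -26
C (Player 1): max(26, 0, -9) = 26
D (Player 1): max(33, -26, 40) = 40
Root (Player 2): min(-26, 26, 40) = -26
Player 2 picks the child with the lowest value: B (value -26).

B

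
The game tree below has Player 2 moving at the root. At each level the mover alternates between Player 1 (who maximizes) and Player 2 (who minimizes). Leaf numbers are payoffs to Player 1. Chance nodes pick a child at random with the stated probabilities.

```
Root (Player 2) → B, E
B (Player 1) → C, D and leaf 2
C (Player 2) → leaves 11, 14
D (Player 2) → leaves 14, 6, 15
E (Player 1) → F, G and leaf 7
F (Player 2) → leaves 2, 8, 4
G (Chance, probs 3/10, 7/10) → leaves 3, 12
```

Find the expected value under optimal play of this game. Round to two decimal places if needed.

9.3

C (Player 2): min(11, 14) = 11
D (Player 2): min(14, 6, 15) = 6
B (Player 1): max(11, 6, 2) = 11
F (Player 2): min(2, 8, 4) = 2
G (Chance): 3/10·3 + 7/10·12 = 9.3
E (Player 1): max(2, 9.3, 7) = 9.3
Root (Player 2): min(11, 9.3) = 9.3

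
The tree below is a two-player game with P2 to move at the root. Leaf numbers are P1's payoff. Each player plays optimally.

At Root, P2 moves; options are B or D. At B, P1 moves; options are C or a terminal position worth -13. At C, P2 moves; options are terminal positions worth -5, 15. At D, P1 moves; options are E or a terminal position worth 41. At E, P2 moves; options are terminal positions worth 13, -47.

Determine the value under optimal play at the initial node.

-5

C (P2): min(-5, 15) = -5
B (P1): max(-5, -13) = -5
E (P2): min(13, -47) = -47
D (P1): max(-47, 41) = 41
Root (P2): min(-5, 41) = -5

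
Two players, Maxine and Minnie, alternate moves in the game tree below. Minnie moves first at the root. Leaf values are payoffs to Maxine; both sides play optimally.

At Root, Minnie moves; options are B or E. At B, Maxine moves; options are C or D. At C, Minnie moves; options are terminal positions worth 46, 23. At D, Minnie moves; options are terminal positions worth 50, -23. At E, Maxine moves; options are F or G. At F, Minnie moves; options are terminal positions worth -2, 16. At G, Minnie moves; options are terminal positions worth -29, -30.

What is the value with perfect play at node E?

-2

F: min(-2, 16) = -2
G: min(-29, -30) = -30
E: max(-2, -30) = -2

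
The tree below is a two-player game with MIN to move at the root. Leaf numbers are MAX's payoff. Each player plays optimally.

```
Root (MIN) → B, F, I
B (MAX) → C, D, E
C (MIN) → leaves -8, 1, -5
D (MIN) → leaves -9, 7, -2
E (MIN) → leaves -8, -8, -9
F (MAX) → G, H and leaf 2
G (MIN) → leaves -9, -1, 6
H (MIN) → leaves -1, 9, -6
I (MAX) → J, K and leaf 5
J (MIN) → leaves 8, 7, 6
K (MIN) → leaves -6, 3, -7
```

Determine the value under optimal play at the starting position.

-8

C (MIN): min(-8, 1, -5) = -8
D (MIN): min(-9, 7, -2) = -9
E (MIN): min(-8, -8, -9) = -9
B (MAX): max(-8, -9, -9) = -8
G (MIN): min(-9, -1, 6) = -9
H (MIN): min(-1, 9, -6) = -6
F (MAX): max(-9, -6, 2) = 2
J (MIN): min(8, 7, 6) = 6
K (MIN): min(-6, 3, -7) = -7
I (MAX): max(6, -7, 5) = 6
Root (MIN): min(-8, 2, 6) = -8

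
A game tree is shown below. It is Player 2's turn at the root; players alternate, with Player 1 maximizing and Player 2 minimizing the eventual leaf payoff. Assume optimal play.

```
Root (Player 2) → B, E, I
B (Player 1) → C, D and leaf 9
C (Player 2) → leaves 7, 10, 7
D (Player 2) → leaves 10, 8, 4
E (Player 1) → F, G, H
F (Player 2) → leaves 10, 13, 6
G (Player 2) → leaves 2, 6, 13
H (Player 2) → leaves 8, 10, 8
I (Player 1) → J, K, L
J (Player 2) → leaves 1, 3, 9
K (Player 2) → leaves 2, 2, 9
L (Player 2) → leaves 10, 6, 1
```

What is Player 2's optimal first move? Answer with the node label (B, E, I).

I

C (Player 2): min(7, 10, 7) = 7
D (Player 2): min(10, 8, 4) = 4
B (Player 1): max(7, 4, 9) = 9
F (Player 2): min(10, 13, 6) = 6
G (Player 2): min(2, 6, 13) = 2
H (Player 2): min(8, 10, 8) = 8
E (Player 1): max(6, 2, 8) = 8
J (Player 2): min(1, 3, 9) = 1
K (Player 2): min(2, 2, 9) = 2
L (Player 2): min(10, 6, 1) = 1
I (Player 1): max(1, 2, 1) = 2
Root (Player 2): min(9, 8, 2) = 2
Player 2 picks the child with the lowest value: I (value 2).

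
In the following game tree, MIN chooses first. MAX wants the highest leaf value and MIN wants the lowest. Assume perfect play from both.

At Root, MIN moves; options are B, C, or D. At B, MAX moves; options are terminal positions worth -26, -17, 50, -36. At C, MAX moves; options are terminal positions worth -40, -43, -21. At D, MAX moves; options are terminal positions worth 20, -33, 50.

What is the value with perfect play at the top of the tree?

B (MAX): max(-26, -17, 50, -36) = 50
C (MAX): max(-40, -43, -21) = -21
D (MAX): max(20, -33, 50) = 50
Root (MIN): min(50, -21, 50) = -21

-21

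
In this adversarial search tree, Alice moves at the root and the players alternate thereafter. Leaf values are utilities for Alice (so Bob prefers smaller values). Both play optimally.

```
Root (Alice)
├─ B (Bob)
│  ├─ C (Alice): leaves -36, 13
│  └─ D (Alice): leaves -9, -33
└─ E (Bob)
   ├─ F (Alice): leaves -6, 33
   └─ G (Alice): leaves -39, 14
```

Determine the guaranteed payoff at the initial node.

C (Alice): max(-36, 13) = 13
D (Alice): max(-9, -33) = -9
B (Bob): min(13, -9) = -9
F (Alice): max(-6, 33) = 33
G (Alice): max(-39, 14) = 14
E (Bob): min(33, 14) = 14
Root (Alice): max(-9, 14) = 14

14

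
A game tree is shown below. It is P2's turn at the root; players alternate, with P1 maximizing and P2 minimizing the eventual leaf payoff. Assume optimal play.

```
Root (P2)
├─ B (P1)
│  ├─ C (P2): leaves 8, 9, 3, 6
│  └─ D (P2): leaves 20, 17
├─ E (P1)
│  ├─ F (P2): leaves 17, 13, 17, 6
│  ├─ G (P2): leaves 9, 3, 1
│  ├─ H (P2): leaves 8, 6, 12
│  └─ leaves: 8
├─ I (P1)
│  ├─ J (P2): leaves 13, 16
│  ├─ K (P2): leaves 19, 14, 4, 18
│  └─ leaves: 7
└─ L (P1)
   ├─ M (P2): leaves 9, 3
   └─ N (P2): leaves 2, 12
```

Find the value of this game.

3

C (P2): min(8, 9, 3, 6) = 3
D (P2): min(20, 17) = 17
B (P1): max(3, 17) = 17
F (P2): min(17, 13, 17, 6) = 6
G (P2): min(9, 3, 1) = 1
H (P2): min(8, 6, 12) = 6
E (P1): max(6, 1, 6, 8) = 8
J (P2): min(13, 16) = 13
K (P2): min(19, 14, 4, 18) = 4
I (P1): max(13, 4, 7) = 13
M (P2): min(9, 3) = 3
N (P2): min(2, 12) = 2
L (P1): max(3, 2) = 3
Root (P2): min(17, 8, 13, 3) = 3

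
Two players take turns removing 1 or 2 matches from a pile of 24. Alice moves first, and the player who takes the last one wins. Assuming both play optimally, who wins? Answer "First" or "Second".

i:   0  1  2  3  4  5  6  7  8  9 10 11 12 13 14 15 16 17 18 19 20 21 22 23 24
     L  W  W  L  W  W  L  W  W  L  W  W  L  W  W  L  W  W  L  W  W  L  W  W  L
Position 24 is L, so the second player wins.

Second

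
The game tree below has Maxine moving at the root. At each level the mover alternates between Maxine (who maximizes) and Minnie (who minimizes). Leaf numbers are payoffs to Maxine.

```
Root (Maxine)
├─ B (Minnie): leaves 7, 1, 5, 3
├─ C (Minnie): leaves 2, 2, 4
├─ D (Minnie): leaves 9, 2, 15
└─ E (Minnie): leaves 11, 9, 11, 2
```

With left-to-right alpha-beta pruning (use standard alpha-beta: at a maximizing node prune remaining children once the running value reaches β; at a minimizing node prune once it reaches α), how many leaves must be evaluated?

B [α=-∞,β=+∞]: v=1
C [α=1,β=+∞]: v=2
D [α=2,β=+∞]: v=2 after child 2 ≤ α → α-cutoff, skip 1
E [α=2,β=+∞]: v=2
Root [α=-∞,β=+∞]: v=2
Leaves evaluated: 13 of 14.

13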